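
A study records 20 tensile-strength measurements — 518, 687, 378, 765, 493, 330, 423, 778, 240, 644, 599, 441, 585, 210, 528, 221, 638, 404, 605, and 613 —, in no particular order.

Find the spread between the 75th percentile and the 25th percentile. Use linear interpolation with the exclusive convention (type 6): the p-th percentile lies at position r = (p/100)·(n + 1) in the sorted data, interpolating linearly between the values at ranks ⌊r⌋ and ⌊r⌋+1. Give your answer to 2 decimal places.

Sorted: 210, 221, 240, 330, 378, 404, 423, 441, 493, 518, 528, 585, 599, 605, 613, 638, 644, 687, 765, 778.
n = 20.
P25: r = 5.25; ranks 5–6 are 378, 404; interpolating gives 384.5.
P75: r = 15.75; ranks 15–16 are 613, 638; interpolating gives 631.75.
Difference: 631.75 − 384.5 = 247.25.

247.25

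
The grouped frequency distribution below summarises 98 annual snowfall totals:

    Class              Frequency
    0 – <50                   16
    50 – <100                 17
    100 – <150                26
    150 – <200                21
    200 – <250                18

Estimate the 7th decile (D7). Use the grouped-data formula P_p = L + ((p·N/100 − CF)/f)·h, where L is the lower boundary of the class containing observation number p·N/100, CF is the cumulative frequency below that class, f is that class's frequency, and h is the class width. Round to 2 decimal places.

172.86

N = 98; target position k = 70/100 · 98 = 68.6.
Cumulative frequencies: 16, 33, 59, 80, 98.
Observation 68.6 falls in the class 150 – <200.
L = 150, CF = 59, f = 21, h = 50.
P70 = 150 + ((68.6 − 59)/21)·50 = 150 + 22.8571 = 172.857.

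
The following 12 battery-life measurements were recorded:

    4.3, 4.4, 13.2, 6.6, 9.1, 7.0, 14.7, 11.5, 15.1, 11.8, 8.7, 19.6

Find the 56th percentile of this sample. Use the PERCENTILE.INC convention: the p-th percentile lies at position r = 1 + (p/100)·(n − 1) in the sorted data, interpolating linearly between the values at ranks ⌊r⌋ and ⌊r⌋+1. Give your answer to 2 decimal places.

11.55

Sorted: 4.3, 4.4, 6.6, 7.0, 8.7, 9.1, 11.5, 11.8, 13.2, 14.7, 15.1, 19.6.
n = 12.
r = 1 + (56/100)·(12 − 1) = 1 + 6.16 = 7.16.
Rank 7 is 11.5 and rank 8 is 11.8.
Interpolate: 11.5 + 0.16·(11.8 − 11.5) = 11.5 + 0.16·0.3 = 11.548.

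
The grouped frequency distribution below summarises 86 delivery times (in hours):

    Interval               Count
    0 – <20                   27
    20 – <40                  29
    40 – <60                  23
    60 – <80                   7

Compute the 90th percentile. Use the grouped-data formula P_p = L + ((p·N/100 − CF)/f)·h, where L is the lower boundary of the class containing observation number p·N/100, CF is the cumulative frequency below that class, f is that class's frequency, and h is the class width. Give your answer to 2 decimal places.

58.61

N = 86; target position k = 90/100 · 86 = 77.4.
Cumulative frequencies: 27, 56, 79, 86.
Observation 77.4 falls in the class 40 – <60.
L = 40, CF = 56, f = 23, h = 20.
P90 = 40 + ((77.4 − 56)/23)·20 = 40 + 18.6087 = 58.6087.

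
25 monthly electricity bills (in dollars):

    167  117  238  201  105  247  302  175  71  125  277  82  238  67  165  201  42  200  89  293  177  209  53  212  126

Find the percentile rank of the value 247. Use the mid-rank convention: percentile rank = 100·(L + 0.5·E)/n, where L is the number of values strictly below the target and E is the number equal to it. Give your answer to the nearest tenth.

86.0

Sorted: 42, 53, 67, 71, 82, 89, 105, 117, 125, 126, 165, 167, 175, 177, 200, 201, 201, 209, 212, 238, 238, 247, 277, 293, 302.
Count below 247: L = 21; count equal: E = 1; n = 25.
Percentile rank = 100·(21 + 0.5·1)/25 = 100·21.5/25 = 86.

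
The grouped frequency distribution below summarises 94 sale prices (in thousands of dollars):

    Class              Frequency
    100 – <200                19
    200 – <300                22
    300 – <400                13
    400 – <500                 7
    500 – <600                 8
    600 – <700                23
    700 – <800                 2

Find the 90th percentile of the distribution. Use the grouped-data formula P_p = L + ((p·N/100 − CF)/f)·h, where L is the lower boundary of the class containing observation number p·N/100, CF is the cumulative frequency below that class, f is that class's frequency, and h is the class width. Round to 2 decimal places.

N = 94; target position k = 90/100 · 94 = 84.6.
Cumulative frequencies: 19, 41, 54, 61, 69, 92, 94.
Observation 84.6 falls in the class 600 – <700.
L = 600, CF = 69, f = 23, h = 100.
P90 = 600 + ((84.6 − 69)/23)·100 = 600 + 67.8261 = 667.826.

667.83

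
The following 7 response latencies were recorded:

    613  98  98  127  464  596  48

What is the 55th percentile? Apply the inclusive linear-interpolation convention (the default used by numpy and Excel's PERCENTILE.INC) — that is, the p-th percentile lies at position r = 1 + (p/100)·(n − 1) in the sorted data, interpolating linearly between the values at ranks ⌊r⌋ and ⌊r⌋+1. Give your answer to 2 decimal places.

Sorted: 48, 98, 98, 127, 464, 596, 613.
n = 7.
r = 1 + (55/100)·(7 − 1) = 1 + 3.3 = 4.3.
Rank 4 is 127 and rank 5 is 464.
Interpolate: 127 + 0.3·(464 − 127) = 127 + 0.3·337 = 228.1.

228.10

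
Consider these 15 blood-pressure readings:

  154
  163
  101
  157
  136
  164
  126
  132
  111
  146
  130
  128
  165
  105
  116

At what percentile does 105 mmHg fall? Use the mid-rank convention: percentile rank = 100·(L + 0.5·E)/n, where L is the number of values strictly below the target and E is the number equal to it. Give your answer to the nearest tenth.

Sorted: 101, 105, 111, 116, 126, 128, 130, 132, 136, 146, 154, 157, 163, 164, 165.
Count below 105: L = 1; count equal: E = 1; n = 15.
Percentile rank = 100·(1 + 0.5·1)/15 = 100·1.5/15 = 10.

10.0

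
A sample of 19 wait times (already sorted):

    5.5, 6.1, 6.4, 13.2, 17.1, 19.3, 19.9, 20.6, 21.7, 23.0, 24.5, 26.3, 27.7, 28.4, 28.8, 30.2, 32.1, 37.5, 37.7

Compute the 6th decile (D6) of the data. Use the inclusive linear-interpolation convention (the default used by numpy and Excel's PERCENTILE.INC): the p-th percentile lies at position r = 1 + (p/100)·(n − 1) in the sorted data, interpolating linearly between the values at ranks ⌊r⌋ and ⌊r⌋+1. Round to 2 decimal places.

n = 19.
r = 1 + (60/100)·(19 − 1) = 1 + 10.8 = 11.8.
Rank 11 is 24.5 and rank 12 is 26.3.
Interpolate: 24.5 + 0.8·(26.3 − 24.5) = 24.5 + 0.8·1.8 = 25.94.

25.94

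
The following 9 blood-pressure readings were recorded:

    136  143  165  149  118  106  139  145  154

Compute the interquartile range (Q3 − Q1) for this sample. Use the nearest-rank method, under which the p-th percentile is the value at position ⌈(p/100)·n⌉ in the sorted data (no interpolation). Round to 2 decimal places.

13.00

Sorted: 106, 118, 136, 139, 143, 145, 149, 154, 165.
n = 9.
P25: rank ⌈25/100·9⌉ = 3 → 136.
P75: rank ⌈75/100·9⌉ = 7 → 149.
Difference: 149 − 136 = 13.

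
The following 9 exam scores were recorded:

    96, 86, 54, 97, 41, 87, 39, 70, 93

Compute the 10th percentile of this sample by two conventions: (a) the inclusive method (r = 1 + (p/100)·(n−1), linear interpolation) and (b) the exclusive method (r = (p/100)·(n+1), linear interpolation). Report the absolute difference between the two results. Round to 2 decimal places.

1.60

Sorted: 39, 41, 54, 70, 86, 87, 93, 96, 97.
n = 9.
(a) r = 1.8; between ranks 1 (39) and 2 (41): 40.6.
(b) r = 1 → value at rank 1 = 39.
|40.6 − 39| = 1.6.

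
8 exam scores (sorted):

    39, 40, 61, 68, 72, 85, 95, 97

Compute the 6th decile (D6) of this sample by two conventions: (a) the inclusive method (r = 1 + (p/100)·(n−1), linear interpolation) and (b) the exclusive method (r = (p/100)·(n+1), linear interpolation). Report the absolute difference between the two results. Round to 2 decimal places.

n = 8.
(a) r = 5.2; between ranks 5 (72) and 6 (85): 74.6.
(b) r = 5.4; between ranks 5 (72) and 6 (85): 77.2.
|74.6 − 77.2| = 2.6.

2.60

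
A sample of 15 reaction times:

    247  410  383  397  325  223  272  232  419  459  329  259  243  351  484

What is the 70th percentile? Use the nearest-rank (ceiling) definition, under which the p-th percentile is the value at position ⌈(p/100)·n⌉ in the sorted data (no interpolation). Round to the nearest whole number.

397

Sorted: 223, 232, 243, 247, 259, 272, 325, 329, 351, 383, 397, 410, 419, 459, 484.
n = 15.
Position = ⌈70/100 · 15⌉ = ⌈10.5⌉ = 11.
The value at rank 11 is 397.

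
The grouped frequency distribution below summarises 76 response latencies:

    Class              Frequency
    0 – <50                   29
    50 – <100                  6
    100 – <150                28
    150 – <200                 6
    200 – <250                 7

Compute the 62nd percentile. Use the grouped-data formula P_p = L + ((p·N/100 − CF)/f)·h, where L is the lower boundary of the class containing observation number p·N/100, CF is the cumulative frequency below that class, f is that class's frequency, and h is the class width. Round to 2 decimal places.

121.64

N = 76; target position k = 62/100 · 76 = 47.12.
Cumulative frequencies: 29, 35, 63, 69, 76.
Observation 47.12 falls in the class 100 – <150.
L = 100, CF = 35, f = 28, h = 50.
P62 = 100 + ((47.12 − 35)/28)·50 = 100 + 21.6429 = 121.643.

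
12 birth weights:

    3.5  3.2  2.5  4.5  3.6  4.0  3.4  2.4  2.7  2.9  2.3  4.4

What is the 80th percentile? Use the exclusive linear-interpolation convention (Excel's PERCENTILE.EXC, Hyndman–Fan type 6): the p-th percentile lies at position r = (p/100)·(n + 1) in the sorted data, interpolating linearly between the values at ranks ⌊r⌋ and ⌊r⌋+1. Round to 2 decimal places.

4.16

Sorted: 2.3, 2.4, 2.5, 2.7, 2.9, 3.2, 3.4, 3.5, 3.6, 4.0, 4.4, 4.5.
n = 12.
r = (80/100)·(12 + 1) = 10.4.
Rank 10 is 4.0 and rank 11 is 4.4.
Interpolate: 4.0 + 0.4·(4.4 − 4.0) = 4.0 + 0.4·0.4 = 4.16.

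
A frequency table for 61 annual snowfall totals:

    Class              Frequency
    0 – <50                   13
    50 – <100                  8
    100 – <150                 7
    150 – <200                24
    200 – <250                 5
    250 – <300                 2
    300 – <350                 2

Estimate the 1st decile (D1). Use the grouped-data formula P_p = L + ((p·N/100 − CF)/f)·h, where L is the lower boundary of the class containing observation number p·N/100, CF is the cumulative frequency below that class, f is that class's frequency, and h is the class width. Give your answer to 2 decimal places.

N = 61; target position k = 10/100 · 61 = 6.1.
Cumulative frequencies: 13, 21, 28, 52, 57, 59, 61.
Observation 6.1 falls in the class 0 – <50.
L = 0, CF = 0, f = 13, h = 50.
P10 = 0 + ((6.1 − 0)/13)·50 = 0 + 23.4615 = 23.4615.

23.46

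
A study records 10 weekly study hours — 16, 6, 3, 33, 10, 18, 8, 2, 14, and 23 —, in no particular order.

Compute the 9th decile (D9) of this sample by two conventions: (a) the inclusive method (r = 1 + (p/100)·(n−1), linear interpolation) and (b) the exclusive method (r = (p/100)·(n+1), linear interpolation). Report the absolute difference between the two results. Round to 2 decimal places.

Sorted: 2, 3, 6, 8, 10, 14, 16, 18, 23, 33.
n = 10.
(a) r = 9.1; between ranks 9 (23) and 10 (33): 24.
(b) r = 9.9; between ranks 9 (23) and 10 (33): 32.
|24 − 32| = 8.

8.00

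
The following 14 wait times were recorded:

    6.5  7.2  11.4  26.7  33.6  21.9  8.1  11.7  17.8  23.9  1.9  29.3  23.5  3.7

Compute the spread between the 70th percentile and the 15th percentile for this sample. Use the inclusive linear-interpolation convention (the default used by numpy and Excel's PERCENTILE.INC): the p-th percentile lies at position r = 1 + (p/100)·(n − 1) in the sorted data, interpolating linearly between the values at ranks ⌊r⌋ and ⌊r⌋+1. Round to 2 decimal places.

Sorted: 1.9, 3.7, 6.5, 7.2, 8.1, 11.4, 11.7, 17.8, 21.9, 23.5, 23.9, 26.7, 29.3, 33.6.
n = 14.
P15: r = 2.95; ranks 2–3 are 3.7, 6.5; interpolating gives 6.36.
P70: r = 10.1; ranks 10–11 are 23.5, 23.9; interpolating gives 23.54.
Difference: 23.54 − 6.36 = 17.18.

17.18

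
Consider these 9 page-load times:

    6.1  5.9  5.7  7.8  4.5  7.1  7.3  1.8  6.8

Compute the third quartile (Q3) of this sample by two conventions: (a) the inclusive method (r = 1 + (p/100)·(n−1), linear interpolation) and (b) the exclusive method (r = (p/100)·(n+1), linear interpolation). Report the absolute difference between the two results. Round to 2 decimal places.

0.10

Sorted: 1.8, 4.5, 5.7, 5.9, 6.1, 6.8, 7.1, 7.3, 7.8.
n = 9.
(a) r = 7 → value at rank 7 = 7.1.
(b) r = 7.5; between ranks 7 (7.1) and 8 (7.3): 7.2.
|7.1 − 7.2| = 0.1.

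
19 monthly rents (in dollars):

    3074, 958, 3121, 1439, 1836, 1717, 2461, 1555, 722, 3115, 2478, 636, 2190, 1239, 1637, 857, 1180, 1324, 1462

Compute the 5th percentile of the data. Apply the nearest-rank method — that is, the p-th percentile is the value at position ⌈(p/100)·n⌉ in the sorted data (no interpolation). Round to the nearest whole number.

Sorted: 636, 722, 857, 958, 1180, 1239, 1324, 1439, 1462, 1555, 1637, 1717, 1836, 2190, 2461, 2478, 3074, 3115, 3121.
n = 19.
Position = ⌈5/100 · 19⌉ = ⌈0.95⌉ = 1.
The value at rank 1 is 636.

636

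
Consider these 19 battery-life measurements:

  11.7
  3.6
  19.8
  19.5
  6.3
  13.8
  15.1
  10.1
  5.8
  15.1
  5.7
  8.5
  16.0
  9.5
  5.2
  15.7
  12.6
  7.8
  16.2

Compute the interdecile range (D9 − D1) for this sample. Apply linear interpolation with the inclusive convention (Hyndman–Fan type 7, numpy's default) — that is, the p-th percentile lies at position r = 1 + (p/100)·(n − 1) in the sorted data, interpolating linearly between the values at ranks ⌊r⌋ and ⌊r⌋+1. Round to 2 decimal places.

Sorted: 3.6, 5.2, 5.7, 5.8, 6.3, 7.8, 8.5, 9.5, 10.1, 11.7, 12.6, 13.8, 15.1, 15.1, 15.7, 16.0, 16.2, 19.5, 19.8.
n = 19.
P10: r = 2.8; ranks 2–3 are 5.2, 5.7; interpolating gives 5.6.
P90: r = 17.2; ranks 17–18 are 16.2, 19.5; interpolating gives 16.86.
Difference: 16.86 − 5.6 = 11.26.

11.26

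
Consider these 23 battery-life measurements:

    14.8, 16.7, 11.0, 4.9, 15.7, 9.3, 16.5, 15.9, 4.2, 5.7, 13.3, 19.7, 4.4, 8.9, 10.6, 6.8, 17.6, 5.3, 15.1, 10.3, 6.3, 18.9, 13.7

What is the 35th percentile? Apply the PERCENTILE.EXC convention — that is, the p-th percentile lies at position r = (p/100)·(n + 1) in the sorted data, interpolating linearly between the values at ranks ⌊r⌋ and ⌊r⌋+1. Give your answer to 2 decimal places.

9.06

Sorted: 4.2, 4.4, 4.9, 5.3, 5.7, 6.3, 6.8, 8.9, 9.3, 10.3, 10.6, 11.0, 13.3, 13.7, 14.8, 15.1, 15.7, 15.9, 16.5, 16.7, 17.6, 18.9, 19.7.
n = 23.
r = (35/100)·(23 + 1) = 8.4.
Rank 8 is 8.9 and rank 9 is 9.3.
Interpolate: 8.9 + 0.4·(9.3 − 8.9) = 8.9 + 0.4·0.4 = 9.06.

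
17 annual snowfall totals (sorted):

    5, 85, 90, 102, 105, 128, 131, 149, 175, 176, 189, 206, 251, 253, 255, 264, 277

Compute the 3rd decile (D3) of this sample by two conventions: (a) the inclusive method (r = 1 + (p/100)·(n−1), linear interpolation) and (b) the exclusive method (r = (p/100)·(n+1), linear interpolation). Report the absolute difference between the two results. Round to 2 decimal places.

9.20

n = 17.
(a) r = 5.8; between ranks 5 (105) and 6 (128): 123.4.
(b) r = 5.4; between ranks 5 (105) and 6 (128): 114.2.
|123.4 − 114.2| = 9.2.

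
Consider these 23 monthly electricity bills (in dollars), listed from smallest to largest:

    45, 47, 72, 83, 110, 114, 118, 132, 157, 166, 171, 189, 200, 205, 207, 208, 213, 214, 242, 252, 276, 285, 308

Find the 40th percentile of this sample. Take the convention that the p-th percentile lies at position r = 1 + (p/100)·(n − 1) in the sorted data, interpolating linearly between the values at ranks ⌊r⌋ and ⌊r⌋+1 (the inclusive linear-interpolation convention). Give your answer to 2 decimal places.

n = 23.
r = 1 + (40/100)·(23 − 1) = 1 + 8.8 = 9.8.
Rank 9 is 157 and rank 10 is 166.
Interpolate: 157 + 0.8·(166 − 157) = 157 + 0.8·9 = 164.2.

164.20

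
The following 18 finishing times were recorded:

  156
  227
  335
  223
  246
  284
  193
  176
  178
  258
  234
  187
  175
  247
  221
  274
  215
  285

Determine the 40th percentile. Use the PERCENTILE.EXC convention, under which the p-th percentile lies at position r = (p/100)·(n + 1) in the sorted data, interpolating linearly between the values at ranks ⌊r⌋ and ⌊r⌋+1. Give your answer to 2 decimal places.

Sorted: 156, 175, 176, 178, 187, 193, 215, 221, 223, 227, 234, 246, 247, 258, 274, 284, 285, 335.
n = 18.
r = (40/100)·(18 + 1) = 7.6.
Rank 7 is 215 and rank 8 is 221.
Interpolate: 215 + 0.6·(221 − 215) = 215 + 0.6·6 = 218.6.

218.60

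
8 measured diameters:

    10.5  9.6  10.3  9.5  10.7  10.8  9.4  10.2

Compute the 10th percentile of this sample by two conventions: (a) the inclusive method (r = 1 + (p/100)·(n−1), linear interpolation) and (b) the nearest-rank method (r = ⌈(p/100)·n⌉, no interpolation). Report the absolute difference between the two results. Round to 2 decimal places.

0.07

Sorted: 9.4, 9.5, 9.6, 10.2, 10.3, 10.5, 10.7, 10.8.
n = 8.
(a) r = 1.7; between ranks 1 (9.4) and 2 (9.5): 9.47.
(b) the nearest-rank method: rank 1 → 9.4.
|9.47 − 9.4| = 0.07.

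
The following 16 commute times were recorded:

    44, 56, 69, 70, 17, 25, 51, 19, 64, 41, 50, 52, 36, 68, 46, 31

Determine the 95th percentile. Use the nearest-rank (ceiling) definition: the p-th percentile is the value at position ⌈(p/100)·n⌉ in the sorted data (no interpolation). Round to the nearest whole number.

70

Sorted: 17, 19, 25, 31, 36, 41, 44, 46, 50, 51, 52, 56, 64, 68, 69, 70.
n = 16.
Position = ⌈95/100 · 16⌉ = ⌈15.2⌉ = 16.
The value at rank 16 is 70.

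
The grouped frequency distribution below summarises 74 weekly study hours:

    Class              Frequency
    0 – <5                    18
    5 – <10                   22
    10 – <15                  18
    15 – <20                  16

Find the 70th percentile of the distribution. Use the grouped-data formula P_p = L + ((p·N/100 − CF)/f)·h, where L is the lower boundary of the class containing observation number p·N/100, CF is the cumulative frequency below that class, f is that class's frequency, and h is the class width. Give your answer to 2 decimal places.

13.28

N = 74; target position k = 70/100 · 74 = 51.8.
Cumulative frequencies: 18, 40, 58, 74.
Observation 51.8 falls in the class 10 – <15.
L = 10, CF = 40, f = 18, h = 5.
P70 = 10 + ((51.8 − 40)/18)·5 = 10 + 3.27778 = 13.2778.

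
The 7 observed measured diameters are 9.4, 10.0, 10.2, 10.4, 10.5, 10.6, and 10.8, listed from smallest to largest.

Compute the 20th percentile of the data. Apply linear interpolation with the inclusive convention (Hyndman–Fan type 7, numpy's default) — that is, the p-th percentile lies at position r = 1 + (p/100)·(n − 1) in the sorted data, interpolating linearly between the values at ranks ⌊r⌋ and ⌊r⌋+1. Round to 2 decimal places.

10.04

n = 7.
r = 1 + (20/100)·(7 − 1) = 1 + 1.2 = 2.2.
Rank 2 is 10.0 and rank 3 is 10.2.
Interpolate: 10.0 + 0.2·(10.2 − 10.0) = 10.0 + 0.2·0.2 = 10.04.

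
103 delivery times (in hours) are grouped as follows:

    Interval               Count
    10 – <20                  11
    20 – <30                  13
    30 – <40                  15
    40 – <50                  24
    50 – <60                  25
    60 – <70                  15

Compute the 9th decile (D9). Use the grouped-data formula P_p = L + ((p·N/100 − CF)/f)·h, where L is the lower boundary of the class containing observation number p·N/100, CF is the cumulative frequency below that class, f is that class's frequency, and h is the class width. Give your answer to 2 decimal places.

N = 103; target position k = 90/100 · 103 = 92.7.
Cumulative frequencies: 11, 24, 39, 63, 88, 103.
Observation 92.7 falls in the class 60 – <70.
L = 60, CF = 88, f = 15, h = 10.
P90 = 60 + ((92.7 − 88)/15)·10 = 60 + 3.13333 = 63.1333.

63.13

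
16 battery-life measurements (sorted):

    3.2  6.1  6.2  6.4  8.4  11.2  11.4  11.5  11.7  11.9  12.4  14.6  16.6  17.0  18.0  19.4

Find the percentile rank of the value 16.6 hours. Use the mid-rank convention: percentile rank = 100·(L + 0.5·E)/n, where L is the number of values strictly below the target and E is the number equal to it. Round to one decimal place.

Count below 16.6: L = 12; count equal: E = 1; n = 16.
Percentile rank = 100·(12 + 0.5·1)/16 = 100·12.5/16 = 78.12.

78.1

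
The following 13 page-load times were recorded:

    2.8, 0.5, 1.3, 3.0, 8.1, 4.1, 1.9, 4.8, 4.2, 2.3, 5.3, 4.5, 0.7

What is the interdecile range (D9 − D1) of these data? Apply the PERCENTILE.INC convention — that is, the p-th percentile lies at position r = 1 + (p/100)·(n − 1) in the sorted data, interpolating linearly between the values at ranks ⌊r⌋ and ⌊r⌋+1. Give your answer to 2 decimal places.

4.38

Sorted: 0.5, 0.7, 1.3, 1.9, 2.3, 2.8, 3.0, 4.1, 4.2, 4.5, 4.8, 5.3, 8.1.
n = 13.
P10: r = 2.2; ranks 2–3 are 0.7, 1.3; interpolating gives 0.82.
P90: r = 11.8; ranks 11–12 are 4.8, 5.3; interpolating gives 5.2.
Difference: 5.2 − 0.82 = 4.38.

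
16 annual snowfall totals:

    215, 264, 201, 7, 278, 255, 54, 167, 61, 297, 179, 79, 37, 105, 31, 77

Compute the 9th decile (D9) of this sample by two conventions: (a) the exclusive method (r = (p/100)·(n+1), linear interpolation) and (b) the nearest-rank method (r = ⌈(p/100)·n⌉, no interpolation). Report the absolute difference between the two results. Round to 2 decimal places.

Sorted: 7, 31, 37, 54, 61, 77, 79, 105, 167, 179, 201, 215, 255, 264, 278, 297.
n = 16.
(a) r = 15.3; between ranks 15 (278) and 16 (297): 283.7.
(b) the nearest-rank method: rank 15 → 278.
|283.7 − 278| = 5.7.

5.70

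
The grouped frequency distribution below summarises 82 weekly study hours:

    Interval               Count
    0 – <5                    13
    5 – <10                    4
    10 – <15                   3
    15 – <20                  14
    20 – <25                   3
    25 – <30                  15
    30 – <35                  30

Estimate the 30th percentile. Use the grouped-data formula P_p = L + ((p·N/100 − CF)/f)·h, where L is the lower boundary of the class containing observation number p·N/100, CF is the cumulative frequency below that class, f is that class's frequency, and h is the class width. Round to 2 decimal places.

N = 82; target position k = 30/100 · 82 = 24.6.
Cumulative frequencies: 13, 17, 20, 34, 37, 52, 82.
Observation 24.6 falls in the class 15 – <20.
L = 15, CF = 20, f = 14, h = 5.
P30 = 15 + ((24.6 − 20)/14)·5 = 15 + 1.64286 = 16.6429.

16.64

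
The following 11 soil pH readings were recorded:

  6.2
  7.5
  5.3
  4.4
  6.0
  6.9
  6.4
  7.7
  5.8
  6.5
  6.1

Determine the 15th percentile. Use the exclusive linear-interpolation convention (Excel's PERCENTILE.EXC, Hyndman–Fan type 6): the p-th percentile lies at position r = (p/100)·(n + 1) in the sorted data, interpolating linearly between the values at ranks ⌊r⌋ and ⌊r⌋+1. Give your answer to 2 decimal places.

5.12

Sorted: 4.4, 5.3, 5.8, 6.0, 6.1, 6.2, 6.4, 6.5, 6.9, 7.5, 7.7.
n = 11.
r = (15/100)·(11 + 1) = 1.8.
Rank 1 is 4.4 and rank 2 is 5.3.
Interpolate: 4.4 + 0.8·(5.3 − 4.4) = 4.4 + 0.8·0.9 = 5.12.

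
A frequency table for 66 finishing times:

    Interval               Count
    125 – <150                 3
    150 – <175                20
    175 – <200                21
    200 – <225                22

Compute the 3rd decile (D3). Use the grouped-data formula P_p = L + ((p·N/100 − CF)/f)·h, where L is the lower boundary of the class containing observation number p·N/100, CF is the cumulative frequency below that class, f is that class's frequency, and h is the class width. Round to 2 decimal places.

171.00

N = 66; target position k = 30/100 · 66 = 19.8.
Cumulative frequencies: 3, 23, 44, 66.
Observation 19.8 falls in the class 150 – <175.
L = 150, CF = 3, f = 20, h = 25.
P30 = 150 + ((19.8 − 3)/20)·25 = 150 + 21 = 171.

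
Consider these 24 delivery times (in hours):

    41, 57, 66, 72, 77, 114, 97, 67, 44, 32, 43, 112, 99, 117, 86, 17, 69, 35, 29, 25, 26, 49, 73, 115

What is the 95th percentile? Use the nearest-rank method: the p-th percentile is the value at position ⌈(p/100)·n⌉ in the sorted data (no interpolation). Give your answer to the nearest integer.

115

Sorted: 17, 25, 26, 29, 32, 35, 41, 43, 44, 49, 57, 66, 67, 69, 72, 73, 77, 86, 97, 99, 112, 114, 115, 117.
n = 24.
Position = ⌈95/100 · 24⌉ = ⌈22.8⌉ = 23.
The value at rank 23 is 115.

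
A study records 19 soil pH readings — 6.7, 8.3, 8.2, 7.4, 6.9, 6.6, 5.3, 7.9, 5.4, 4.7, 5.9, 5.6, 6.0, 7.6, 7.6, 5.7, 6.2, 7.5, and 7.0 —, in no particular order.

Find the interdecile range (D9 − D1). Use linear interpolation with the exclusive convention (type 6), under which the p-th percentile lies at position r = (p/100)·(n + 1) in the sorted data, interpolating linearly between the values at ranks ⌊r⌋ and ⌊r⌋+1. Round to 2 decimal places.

2.90

Sorted: 4.7, 5.3, 5.4, 5.6, 5.7, 5.9, 6.0, 6.2, 6.6, 6.7, 6.9, 7.0, 7.4, 7.5, 7.6, 7.6, 7.9, 8.2, 8.3.
n = 19.
P10: r = 2 (integer) → 5.3.
P90: r = 18 (integer) → 8.2.
Difference: 8.2 − 5.3 = 2.9.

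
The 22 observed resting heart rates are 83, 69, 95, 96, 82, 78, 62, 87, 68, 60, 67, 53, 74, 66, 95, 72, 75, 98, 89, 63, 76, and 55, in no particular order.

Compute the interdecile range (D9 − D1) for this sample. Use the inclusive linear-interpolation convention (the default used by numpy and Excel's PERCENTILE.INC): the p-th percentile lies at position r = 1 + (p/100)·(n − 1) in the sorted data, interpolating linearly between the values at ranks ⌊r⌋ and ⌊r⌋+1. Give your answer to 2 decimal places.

Sorted: 53, 55, 60, 62, 63, 66, 67, 68, 69, 72, 74, 75, 76, 78, 82, 83, 87, 89, 95, 95, 96, 98.
n = 22.
P10: r = 3.1; ranks 3–4 are 60, 62; interpolating gives 60.2.
P90: r = 19.9; ranks 19–20 are 95, 95; interpolating gives 95.
Difference: 95 − 60.2 = 34.8.

34.80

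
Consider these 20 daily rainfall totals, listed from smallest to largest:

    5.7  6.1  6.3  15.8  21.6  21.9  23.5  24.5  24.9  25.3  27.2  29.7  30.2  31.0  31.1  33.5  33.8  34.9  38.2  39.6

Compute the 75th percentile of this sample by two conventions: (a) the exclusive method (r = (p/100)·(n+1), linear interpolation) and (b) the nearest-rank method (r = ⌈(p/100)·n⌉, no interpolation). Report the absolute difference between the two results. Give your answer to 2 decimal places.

1.80

n = 20.
(a) r = 15.75; between ranks 15 (31.1) and 16 (33.5): 32.9.
(b) the nearest-rank method: rank 15 → 31.1.
|32.9 − 31.1| = 1.8.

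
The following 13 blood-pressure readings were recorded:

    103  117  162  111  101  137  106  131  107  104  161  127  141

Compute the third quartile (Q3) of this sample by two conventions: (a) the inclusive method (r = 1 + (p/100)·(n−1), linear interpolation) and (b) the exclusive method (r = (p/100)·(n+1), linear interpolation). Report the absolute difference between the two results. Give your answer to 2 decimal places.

2.00

Sorted: 101, 103, 104, 106, 107, 111, 117, 127, 131, 137, 141, 161, 162.
n = 13.
(a) r = 10 → value at rank 10 = 137.
(b) r = 10.5; between ranks 10 (137) and 11 (141): 139.
|137 − 139| = 2.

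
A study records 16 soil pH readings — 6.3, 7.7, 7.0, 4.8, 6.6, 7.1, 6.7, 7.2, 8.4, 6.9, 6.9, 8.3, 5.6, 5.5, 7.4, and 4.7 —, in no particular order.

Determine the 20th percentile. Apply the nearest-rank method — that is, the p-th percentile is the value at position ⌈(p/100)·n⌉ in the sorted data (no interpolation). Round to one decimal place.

Sorted: 4.7, 4.8, 5.5, 5.6, 6.3, 6.6, 6.7, 6.9, 6.9, 7.0, 7.1, 7.2, 7.4, 7.7, 8.3, 8.4.
n = 16.
Position = ⌈20/100 · 16⌉ = ⌈3.2⌉ = 4.
The value at rank 4 is 5.6.

5.6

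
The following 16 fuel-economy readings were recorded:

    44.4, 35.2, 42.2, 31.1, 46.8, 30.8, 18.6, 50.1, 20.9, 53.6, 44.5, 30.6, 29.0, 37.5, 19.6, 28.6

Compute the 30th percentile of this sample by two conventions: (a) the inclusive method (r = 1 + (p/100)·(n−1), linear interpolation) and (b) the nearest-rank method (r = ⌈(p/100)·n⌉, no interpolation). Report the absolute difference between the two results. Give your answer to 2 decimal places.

0.80

Sorted: 18.6, 19.6, 20.9, 28.6, 29.0, 30.6, 30.8, 31.1, 35.2, 37.5, 42.2, 44.4, 44.5, 46.8, 50.1, 53.6.
n = 16.
(a) r = 5.5; between ranks 5 (29.0) and 6 (30.6): 29.8.
(b) the nearest-rank method: rank 5 → 29.
|29.8 − 29| = 0.8.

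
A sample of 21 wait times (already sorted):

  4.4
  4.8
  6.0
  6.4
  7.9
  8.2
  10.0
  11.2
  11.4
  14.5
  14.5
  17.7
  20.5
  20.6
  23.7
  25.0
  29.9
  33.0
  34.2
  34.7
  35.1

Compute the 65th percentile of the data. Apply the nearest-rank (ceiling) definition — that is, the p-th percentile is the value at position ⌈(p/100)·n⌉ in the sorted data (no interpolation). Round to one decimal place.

n = 21.
Position = ⌈65/100 · 21⌉ = ⌈13.65⌉ = 14.
The value at rank 14 is 20.6.

20.6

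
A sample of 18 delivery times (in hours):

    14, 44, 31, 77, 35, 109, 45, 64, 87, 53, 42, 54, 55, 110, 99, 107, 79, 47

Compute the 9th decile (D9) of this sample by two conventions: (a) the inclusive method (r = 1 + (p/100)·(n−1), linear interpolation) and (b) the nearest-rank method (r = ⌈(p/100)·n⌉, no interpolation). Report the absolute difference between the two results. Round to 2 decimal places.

Sorted: 14, 31, 35, 42, 44, 45, 47, 53, 54, 55, 64, 77, 79, 87, 99, 107, 109, 110.
n = 18.
(a) r = 16.3; between ranks 16 (107) and 17 (109): 107.6.
(b) the nearest-rank method: rank 17 → 109.
|107.6 − 109| = 1.4.

1.40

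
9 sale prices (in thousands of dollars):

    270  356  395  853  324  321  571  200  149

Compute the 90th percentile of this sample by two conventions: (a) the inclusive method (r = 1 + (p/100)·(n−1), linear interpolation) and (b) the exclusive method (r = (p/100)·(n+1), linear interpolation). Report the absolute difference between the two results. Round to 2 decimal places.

Sorted: 149, 200, 270, 321, 324, 356, 395, 571, 853.
n = 9.
(a) r = 8.2; between ranks 8 (571) and 9 (853): 627.4.
(b) r = 9 → value at rank 9 = 853.
|627.4 − 853| = 225.6.

225.60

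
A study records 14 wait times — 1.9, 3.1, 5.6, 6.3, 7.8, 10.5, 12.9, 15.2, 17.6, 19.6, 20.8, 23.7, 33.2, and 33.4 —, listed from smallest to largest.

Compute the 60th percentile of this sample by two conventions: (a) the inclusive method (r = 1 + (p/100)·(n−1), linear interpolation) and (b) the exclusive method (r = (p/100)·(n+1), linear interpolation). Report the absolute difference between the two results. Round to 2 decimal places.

0.48

n = 14.
(a) r = 8.8; between ranks 8 (15.2) and 9 (17.6): 17.12.
(b) r = 9 → value at rank 9 = 17.6.
|17.12 − 17.6| = 0.48.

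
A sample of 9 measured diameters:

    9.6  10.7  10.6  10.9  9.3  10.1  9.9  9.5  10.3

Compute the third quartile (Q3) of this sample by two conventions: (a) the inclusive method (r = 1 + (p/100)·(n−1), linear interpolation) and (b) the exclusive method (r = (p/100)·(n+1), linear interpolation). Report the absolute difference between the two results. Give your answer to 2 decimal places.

0.05

Sorted: 9.3, 9.5, 9.6, 9.9, 10.1, 10.3, 10.6, 10.7, 10.9.
n = 9.
(a) r = 7 → value at rank 7 = 10.6.
(b) r = 7.5; between ranks 7 (10.6) and 8 (10.7): 10.65.
|10.6 − 10.65| = 0.05.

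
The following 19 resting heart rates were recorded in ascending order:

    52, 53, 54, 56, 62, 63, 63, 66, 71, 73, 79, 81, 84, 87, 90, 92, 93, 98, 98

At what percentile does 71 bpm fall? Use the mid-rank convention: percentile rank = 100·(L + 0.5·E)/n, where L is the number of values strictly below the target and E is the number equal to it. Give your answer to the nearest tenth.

Count below 71: L = 8; count equal: E = 1; n = 19.
Percentile rank = 100·(8 + 0.5·1)/19 = 100·8.5/19 = 44.74.

44.7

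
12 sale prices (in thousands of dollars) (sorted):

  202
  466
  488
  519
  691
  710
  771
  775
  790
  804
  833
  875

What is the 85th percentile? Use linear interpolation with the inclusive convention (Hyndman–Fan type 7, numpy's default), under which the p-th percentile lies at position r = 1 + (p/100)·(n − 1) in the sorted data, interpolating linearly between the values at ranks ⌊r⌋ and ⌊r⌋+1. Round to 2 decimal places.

n = 12.
r = 1 + (85/100)·(12 − 1) = 1 + 9.35 = 10.35.
Rank 10 is 804 and rank 11 is 833.
Interpolate: 804 + 0.35·(833 − 804) = 804 + 0.35·29 = 814.15.

814.15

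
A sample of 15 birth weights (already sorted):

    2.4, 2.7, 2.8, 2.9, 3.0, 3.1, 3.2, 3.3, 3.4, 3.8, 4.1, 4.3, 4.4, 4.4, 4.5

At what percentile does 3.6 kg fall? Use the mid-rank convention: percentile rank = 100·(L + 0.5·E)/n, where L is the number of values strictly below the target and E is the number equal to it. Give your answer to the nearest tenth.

60.0

Count below 3.6: L = 9; count equal: E = 0; n = 15.
Percentile rank = 100·(9 + 0.5·0)/15 = 100·9/15 = 60.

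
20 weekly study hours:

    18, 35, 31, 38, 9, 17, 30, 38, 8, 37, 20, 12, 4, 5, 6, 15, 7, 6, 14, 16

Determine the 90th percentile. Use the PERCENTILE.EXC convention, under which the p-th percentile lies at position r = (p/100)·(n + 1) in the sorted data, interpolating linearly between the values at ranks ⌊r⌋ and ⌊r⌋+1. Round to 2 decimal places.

37.90

Sorted: 4, 5, 6, 6, 7, 8, 9, 12, 14, 15, 16, 17, 18, 20, 30, 31, 35, 37, 38, 38.
n = 20.
r = (90/100)·(20 + 1) = 18.9.
Rank 18 is 37 and rank 19 is 38.
Interpolate: 37 + 0.9·(38 − 37) = 37 + 0.9·1 = 37.9.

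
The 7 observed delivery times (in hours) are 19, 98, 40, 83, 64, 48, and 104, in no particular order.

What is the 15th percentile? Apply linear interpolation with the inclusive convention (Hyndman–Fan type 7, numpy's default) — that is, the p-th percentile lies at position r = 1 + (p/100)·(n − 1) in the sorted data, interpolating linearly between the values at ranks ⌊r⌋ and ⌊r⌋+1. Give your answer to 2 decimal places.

Sorted: 19, 40, 48, 64, 83, 98, 104.
n = 7.
r = 1 + (15/100)·(7 − 1) = 1 + 0.9 = 1.9.
Rank 1 is 19 and rank 2 is 40.
Interpolate: 19 + 0.9·(40 − 19) = 19 + 0.9·21 = 37.9.

37.90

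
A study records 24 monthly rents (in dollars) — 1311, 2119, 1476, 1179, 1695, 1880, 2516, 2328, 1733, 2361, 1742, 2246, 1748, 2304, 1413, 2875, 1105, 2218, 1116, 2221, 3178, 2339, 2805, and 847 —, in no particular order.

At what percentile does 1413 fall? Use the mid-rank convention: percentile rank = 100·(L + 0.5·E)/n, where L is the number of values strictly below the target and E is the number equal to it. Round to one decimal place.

Sorted: 847, 1105, 1116, 1179, 1311, 1413, 1476, 1695, 1733, 1742, 1748, 1880, 2119, 2218, 2221, 2246, 2304, 2328, 2339, 2361, 2516, 2805, 2875, 3178.
Count below 1413: L = 5; count equal: E = 1; n = 24.
Percentile rank = 100·(5 + 0.5·1)/24 = 100·5.5/24 = 22.92.

22.9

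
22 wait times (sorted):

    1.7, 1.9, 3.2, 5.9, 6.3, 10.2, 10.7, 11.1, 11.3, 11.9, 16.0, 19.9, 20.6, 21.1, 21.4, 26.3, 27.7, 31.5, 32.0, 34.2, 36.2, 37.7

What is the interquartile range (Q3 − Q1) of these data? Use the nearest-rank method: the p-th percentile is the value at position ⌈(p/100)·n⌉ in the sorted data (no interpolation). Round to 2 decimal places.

n = 22.
P25: rank ⌈25/100·22⌉ = 6 → 10.2.
P75: rank ⌈75/100·22⌉ = 17 → 27.7.
Difference: 27.7 − 10.2 = 17.5.

17.50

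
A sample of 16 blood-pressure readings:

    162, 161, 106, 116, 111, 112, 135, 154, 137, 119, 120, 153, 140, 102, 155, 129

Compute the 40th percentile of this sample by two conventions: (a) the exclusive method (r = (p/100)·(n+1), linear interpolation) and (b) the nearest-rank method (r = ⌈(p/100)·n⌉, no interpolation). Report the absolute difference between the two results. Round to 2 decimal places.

0.20

Sorted: 102, 106, 111, 112, 116, 119, 120, 129, 135, 137, 140, 153, 154, 155, 161, 162.
n = 16.
(a) r = 6.8; between ranks 6 (119) and 7 (120): 119.8.
(b) the nearest-rank method: rank 7 → 120.
|119.8 − 120| = 0.2.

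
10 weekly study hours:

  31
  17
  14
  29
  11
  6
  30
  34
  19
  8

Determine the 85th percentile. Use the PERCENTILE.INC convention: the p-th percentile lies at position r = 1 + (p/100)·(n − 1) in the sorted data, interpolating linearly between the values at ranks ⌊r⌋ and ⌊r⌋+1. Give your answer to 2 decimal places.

Sorted: 6, 8, 11, 14, 17, 19, 29, 30, 31, 34.
n = 10.
r = 1 + (85/100)·(10 − 1) = 1 + 7.65 = 8.65.
Rank 8 is 30 and rank 9 is 31.
Interpolate: 30 + 0.65·(31 − 30) = 30 + 0.65·1 = 30.65.

30.65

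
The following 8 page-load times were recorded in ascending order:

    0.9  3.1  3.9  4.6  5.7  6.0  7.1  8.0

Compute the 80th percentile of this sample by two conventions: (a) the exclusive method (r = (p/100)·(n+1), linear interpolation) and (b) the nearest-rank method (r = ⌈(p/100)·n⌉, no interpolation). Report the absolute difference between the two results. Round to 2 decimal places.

0.18

n = 8.
(a) r = 7.2; between ranks 7 (7.1) and 8 (8.0): 7.28.
(b) the nearest-rank method: rank 7 → 7.1.
|7.28 − 7.1| = 0.18.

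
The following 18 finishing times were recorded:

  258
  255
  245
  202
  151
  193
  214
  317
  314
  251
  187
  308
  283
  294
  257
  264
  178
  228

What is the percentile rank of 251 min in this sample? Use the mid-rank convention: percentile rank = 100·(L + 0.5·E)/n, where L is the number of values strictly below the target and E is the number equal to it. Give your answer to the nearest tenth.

Sorted: 151, 178, 187, 193, 202, 214, 228, 245, 251, 255, 257, 258, 264, 283, 294, 308, 314, 317.
Count below 251: L = 8; count equal: E = 1; n = 18.
Percentile rank = 100·(8 + 0.5·1)/18 = 100·8.5/18 = 47.22.

47.2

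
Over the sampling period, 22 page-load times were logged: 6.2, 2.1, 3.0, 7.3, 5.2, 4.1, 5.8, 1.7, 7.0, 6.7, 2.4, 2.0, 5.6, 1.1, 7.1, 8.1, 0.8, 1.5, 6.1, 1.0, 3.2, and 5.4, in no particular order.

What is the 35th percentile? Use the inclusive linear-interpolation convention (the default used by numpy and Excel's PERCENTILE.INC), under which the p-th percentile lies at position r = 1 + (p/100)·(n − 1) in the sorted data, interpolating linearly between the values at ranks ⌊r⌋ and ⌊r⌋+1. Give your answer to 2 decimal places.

Sorted: 0.8, 1.0, 1.1, 1.5, 1.7, 2.0, 2.1, 2.4, 3.0, 3.2, 4.1, 5.2, 5.4, 5.6, 5.8, 6.1, 6.2, 6.7, 7.0, 7.1, 7.3, 8.1.
n = 22.
r = 1 + (35/100)·(22 − 1) = 1 + 7.35 = 8.35.
Rank 8 is 2.4 and rank 9 is 3.0.
Interpolate: 2.4 + 0.35·(3.0 − 2.4) = 2.4 + 0.35·0.6 = 2.61.

2.61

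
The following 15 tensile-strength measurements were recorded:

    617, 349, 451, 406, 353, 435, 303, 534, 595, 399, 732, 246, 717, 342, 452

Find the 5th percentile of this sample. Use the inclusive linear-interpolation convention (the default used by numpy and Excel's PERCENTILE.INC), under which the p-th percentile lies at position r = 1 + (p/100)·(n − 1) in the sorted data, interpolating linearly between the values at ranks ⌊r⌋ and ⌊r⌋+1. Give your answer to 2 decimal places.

285.90

Sorted: 246, 303, 342, 349, 353, 399, 406, 435, 451, 452, 534, 595, 617, 717, 732.
n = 15.
r = 1 + (5/100)·(15 − 1) = 1 + 0.7 = 1.7.
Rank 1 is 246 and rank 2 is 303.
Interpolate: 246 + 0.7·(303 − 246) = 246 + 0.7·57 = 285.9.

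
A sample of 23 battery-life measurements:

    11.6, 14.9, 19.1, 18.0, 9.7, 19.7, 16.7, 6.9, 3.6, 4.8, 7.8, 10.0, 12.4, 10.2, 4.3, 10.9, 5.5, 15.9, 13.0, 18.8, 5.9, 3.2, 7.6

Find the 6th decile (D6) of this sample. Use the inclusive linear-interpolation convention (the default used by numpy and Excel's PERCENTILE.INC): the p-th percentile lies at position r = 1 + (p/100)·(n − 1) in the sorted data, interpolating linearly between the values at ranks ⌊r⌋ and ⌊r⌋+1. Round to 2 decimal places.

11.76

Sorted: 3.2, 3.6, 4.3, 4.8, 5.5, 5.9, 6.9, 7.6, 7.8, 9.7, 10.0, 10.2, 10.9, 11.6, 12.4, 13.0, 14.9, 15.9, 16.7, 18.0, 18.8, 19.1, 19.7.
n = 23.
r = 1 + (60/100)·(23 − 1) = 1 + 13.2 = 14.2.
Rank 14 is 11.6 and rank 15 is 12.4.
Interpolate: 11.6 + 0.2·(12.4 − 11.6) = 11.6 + 0.2·0.8 = 11.76.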